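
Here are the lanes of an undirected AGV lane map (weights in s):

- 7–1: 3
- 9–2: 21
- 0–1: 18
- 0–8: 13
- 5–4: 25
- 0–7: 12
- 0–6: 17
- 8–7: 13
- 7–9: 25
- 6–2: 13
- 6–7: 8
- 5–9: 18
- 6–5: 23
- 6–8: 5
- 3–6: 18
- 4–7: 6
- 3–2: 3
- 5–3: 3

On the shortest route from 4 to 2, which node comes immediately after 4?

Candidate routes:
4 → 5 → 3 → 2: 25+3+3 = 31
4 → 7 → 6 → 2: 6+8+13 = 27
Cheapest is 4 → 7 → 6 → 2 at 27 s.
So from 4 the first move is to 7.

7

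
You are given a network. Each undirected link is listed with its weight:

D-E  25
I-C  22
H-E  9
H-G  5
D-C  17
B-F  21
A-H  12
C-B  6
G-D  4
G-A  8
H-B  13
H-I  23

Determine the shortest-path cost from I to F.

49

Shortest distances from I:
I: 0
C: 22  (via I)
H: 23  (via I)
B: 28  (via C)
G: 28  (via H)
D: 32  (via G)
E: 32  (via H)
A: 35  (via H)
F: 49  (via B)
Shortest route: I–C–B–F = 49.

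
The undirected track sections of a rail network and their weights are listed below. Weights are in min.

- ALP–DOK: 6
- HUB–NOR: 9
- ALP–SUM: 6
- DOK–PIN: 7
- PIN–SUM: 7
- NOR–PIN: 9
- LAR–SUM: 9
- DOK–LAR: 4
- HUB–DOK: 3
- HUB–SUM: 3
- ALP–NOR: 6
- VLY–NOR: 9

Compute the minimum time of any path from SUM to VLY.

Settle nodes by increasing distance from SUM:
SUM: 0
HUB: 3  (via SUM)
ALP: 6  (via SUM)
DOK: 6  (via HUB)
PIN: 7  (via SUM)
LAR: 9  (via SUM)
NOR: 12  (via HUB)
VLY: 21  (via NOR)
Shortest route: SUM → HUB → NOR → VLY = 21 min.

21 min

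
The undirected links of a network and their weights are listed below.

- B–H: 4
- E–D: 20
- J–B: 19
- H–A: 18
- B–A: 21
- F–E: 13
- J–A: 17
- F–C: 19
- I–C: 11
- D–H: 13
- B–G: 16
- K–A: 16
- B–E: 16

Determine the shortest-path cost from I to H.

63

Compare a few routes:
I–C–F–E–D–H: 11+19+13+20+13 = 76
I–C–F–E–B–J–A–H: 11+19+13+16+19+17+18 = 113
I–C–F–E–B–A–H: 11+19+13+16+21+18 = 98
I–C–F–E–B–H: 11+19+13+16+4 = 63
The minimum is 63 via I–C–F–E–B–H.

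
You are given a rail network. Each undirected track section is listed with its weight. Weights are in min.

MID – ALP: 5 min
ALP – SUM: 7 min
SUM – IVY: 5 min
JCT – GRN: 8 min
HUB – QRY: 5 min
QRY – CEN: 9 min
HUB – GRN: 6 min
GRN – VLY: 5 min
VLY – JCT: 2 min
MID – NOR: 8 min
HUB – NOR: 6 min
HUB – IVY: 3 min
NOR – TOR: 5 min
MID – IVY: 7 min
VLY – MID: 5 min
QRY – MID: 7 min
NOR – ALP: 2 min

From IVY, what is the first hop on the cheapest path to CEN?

Compare a few routes:
IVY - HUB - QRY - CEN: 3+5+9 = 17
IVY - MID - QRY - CEN: 7+7+9 = 23
IVY - HUB - NOR - ALP - MID - QRY - CEN: 3+6+2+5+7+9 = 32
The minimum is 17 min via IVY - HUB - QRY - CEN.
So from IVY the first move is to HUB.

HUB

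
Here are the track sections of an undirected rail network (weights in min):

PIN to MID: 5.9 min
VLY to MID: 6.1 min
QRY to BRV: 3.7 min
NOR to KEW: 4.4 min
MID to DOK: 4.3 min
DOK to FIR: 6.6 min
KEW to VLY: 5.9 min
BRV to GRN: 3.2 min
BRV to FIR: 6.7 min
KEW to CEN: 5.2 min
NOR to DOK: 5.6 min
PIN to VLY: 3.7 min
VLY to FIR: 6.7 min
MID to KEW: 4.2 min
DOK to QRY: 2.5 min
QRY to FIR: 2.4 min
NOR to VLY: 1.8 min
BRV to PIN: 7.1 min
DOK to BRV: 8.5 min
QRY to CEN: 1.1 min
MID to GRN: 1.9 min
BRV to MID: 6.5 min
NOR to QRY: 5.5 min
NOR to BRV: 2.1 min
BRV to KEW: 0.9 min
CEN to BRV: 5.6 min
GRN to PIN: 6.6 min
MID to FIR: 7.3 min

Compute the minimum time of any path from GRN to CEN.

Shortest distances from GRN:
GRN: 0
MID: 1.9  (via GRN)
BRV: 3.2  (via GRN)
KEW: 4.1  (via BRV)
NOR: 5.3  (via BRV)
DOK: 6.2  (via MID)
PIN: 6.6  (via GRN)
QRY: 6.9  (via BRV)
VLY: 7.1  (via NOR)
CEN: 8  (via QRY)
Shortest route: GRN–BRV–QRY–CEN = 8 min.

8 min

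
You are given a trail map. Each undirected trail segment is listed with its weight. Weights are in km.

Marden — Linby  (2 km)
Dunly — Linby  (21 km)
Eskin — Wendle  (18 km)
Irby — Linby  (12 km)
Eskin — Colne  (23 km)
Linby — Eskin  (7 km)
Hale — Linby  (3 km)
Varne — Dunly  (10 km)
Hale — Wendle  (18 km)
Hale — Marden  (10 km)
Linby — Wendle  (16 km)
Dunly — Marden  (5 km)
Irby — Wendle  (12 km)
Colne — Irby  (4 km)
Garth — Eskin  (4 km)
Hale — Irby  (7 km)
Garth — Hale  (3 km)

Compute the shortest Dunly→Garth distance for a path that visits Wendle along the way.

44 km

Best Dunly to Wendle: Dunly → Marden → Linby → Wendle costing 23
Best Wendle to Garth: Wendle → Hale → Garth costing 21
Total via Wendle: 23 + 21 = 44 km.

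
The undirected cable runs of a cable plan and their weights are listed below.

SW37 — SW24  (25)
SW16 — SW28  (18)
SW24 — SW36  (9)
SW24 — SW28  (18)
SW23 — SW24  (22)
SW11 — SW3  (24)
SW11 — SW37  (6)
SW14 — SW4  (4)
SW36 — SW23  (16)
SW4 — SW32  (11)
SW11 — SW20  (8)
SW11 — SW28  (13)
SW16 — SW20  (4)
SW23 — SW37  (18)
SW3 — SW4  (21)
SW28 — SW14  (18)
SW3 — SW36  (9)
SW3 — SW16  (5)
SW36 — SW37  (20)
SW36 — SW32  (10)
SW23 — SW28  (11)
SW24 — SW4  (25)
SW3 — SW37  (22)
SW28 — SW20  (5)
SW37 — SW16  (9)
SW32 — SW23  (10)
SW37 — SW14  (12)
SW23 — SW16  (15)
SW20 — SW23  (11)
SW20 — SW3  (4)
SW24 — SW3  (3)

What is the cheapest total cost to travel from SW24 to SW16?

8

Compare a few routes:
SW24 → SW3 → SW20 → SW16: 3+4+4 = 11
SW24 → SW3 → SW16: 3+5 = 8
The minimum is 8 via SW24 → SW3 → SW16.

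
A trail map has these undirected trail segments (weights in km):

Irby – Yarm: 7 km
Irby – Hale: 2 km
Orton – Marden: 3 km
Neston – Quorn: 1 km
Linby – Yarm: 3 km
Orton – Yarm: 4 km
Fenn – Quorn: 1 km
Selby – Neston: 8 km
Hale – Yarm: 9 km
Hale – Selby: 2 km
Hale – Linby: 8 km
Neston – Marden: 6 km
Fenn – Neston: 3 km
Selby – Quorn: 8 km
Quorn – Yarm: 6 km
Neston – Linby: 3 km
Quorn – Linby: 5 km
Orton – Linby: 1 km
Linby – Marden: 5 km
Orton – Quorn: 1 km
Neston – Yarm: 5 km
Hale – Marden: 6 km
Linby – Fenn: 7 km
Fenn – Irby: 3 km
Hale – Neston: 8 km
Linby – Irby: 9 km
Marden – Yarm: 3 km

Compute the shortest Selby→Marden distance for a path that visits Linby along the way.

14 km

Best Selby to Linby: Selby → Hale → Linby costing 10
Best Linby to Marden: Linby → Orton → Marden costing 4
Total via Linby: 10 + 4 = 14 km.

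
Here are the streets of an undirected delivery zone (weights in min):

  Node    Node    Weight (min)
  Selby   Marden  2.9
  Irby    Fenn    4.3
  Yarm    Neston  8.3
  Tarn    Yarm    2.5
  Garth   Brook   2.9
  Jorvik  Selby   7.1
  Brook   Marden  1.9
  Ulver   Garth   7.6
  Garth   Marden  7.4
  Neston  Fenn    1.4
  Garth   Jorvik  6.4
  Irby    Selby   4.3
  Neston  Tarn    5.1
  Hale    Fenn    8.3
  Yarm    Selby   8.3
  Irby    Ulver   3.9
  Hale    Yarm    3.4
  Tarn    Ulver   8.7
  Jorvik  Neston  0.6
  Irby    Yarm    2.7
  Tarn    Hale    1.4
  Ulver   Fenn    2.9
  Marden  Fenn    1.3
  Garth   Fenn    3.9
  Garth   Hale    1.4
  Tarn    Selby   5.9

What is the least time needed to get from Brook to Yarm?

7.7 min

Running Dijkstra from Brook:
Brook: 0
Marden: 1.9  (via Brook)
Garth: 2.9  (via Brook)
Fenn: 3.2  (via Marden)
Hale: 4.3  (via Garth)
Neston: 4.6  (via Fenn)
Selby: 4.8  (via Marden)
Jorvik: 5.2  (via Neston)
Tarn: 5.7  (via Hale)
Ulver: 6.1  (via Fenn)
Irby: 7.5  (via Fenn)
Yarm: 7.7  (via Hale)
Shortest route: Brook–Garth–Hale–Yarm = 7.7 min.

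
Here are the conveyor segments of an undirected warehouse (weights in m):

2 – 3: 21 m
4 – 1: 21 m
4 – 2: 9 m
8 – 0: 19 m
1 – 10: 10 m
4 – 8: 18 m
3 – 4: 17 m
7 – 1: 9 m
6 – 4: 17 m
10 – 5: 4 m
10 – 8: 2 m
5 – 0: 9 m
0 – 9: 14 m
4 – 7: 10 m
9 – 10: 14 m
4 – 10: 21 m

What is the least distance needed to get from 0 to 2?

42 m

Running Dijkstra from 0:
0: 0
5: 9  (via 0)
10: 13  (via 5)
9: 14  (via 0)
8: 15  (via 10)
1: 23  (via 10)
7: 32  (via 1)
4: 33  (via 8)
2: 42  (via 4)
Shortest route: 0–5–10–8–4–2 = 42 m.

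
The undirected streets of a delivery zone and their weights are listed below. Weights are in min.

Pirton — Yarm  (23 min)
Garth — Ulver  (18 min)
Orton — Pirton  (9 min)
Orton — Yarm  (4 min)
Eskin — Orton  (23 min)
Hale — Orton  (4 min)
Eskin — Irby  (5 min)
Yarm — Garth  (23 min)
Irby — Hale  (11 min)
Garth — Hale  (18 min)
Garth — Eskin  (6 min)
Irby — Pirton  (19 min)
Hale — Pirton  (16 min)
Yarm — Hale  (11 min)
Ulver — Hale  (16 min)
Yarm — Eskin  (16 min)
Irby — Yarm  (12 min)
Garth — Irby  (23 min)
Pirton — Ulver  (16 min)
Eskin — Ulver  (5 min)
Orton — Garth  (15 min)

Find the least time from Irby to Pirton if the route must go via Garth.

35 min

Best Irby to Garth: Irby → Eskin → Garth costing 11
Best Garth to Pirton: Garth → Orton → Pirton costing 24
Total via Garth: 11 + 24 = 35 min.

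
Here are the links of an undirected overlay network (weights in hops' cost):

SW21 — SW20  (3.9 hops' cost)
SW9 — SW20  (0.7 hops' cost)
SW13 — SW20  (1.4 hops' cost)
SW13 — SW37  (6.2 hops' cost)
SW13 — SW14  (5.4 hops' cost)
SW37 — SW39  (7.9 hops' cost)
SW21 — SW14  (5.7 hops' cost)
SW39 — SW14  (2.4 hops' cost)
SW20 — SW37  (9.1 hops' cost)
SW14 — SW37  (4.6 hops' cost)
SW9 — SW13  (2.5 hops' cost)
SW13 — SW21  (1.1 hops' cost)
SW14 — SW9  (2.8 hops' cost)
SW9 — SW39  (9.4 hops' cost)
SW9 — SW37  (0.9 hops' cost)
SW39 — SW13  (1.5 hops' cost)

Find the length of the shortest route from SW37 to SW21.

Settle nodes by increasing distance from SW37:
SW37: 0
SW9: 0.9  (via SW37)
SW20: 1.6  (via SW9)
SW13: 3  (via SW20)
SW14: 3.7  (via SW9)
SW21: 4.1  (via SW13)
Shortest route: SW37–SW9–SW20–SW13–SW21 = 4.1 hops' cost.

4.1 hops' cost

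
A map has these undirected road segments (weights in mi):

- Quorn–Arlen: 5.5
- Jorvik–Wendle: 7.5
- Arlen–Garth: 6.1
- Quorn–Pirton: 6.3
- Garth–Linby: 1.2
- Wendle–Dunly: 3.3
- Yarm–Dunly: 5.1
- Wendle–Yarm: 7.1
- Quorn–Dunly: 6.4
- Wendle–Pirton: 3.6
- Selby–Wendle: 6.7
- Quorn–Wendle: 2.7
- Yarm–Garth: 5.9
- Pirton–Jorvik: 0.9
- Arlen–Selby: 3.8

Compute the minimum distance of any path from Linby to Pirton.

17.8 mi

Compare a few routes:
Linby - Garth - Yarm - Wendle - Pirton: 1.2+5.9+7.1+3.6 = 17.8
Linby - Garth - Arlen - Quorn - Wendle - Pirton: 1.2+6.1+5.5+2.7+3.6 = 19.1
Linby - Garth - Arlen - Quorn - Pirton: 1.2+6.1+5.5+6.3 = 19.1
Linby - Garth - Yarm - Dunly - Wendle - Pirton: 1.2+5.9+5.1+3.3+3.6 = 19.1
Cheapest is Linby - Garth - Yarm - Wendle - Pirton at 17.8 mi.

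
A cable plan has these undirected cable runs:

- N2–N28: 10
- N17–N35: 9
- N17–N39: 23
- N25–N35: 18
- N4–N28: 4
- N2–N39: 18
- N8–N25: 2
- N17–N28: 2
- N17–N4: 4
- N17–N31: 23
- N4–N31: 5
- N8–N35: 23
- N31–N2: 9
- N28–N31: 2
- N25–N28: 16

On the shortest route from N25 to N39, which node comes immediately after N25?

Candidate routes:
N25 → N28 → N2 → N39: 16+10+18 = 44
N25 → N28 → N17 → N39: 16+2+23 = 41
N25 → N28 → N4 → N17 → N39: 16+4+4+23 = 47
N25 → N28 → N31 → N2 → N39: 16+2+9+18 = 45
Cheapest is N25 → N28 → N17 → N39 at 41.
So from N25 the first move is to N28.

N28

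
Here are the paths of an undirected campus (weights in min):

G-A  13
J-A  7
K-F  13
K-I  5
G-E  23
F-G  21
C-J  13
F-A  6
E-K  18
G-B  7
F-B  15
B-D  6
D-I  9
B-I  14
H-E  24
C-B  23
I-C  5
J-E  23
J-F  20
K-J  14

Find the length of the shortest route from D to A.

Candidate routes:
D → B → F → A: 6+15+6 = 27
D → B → G → A: 6+7+13 = 26
D → I → C → J → A: 9+5+13+7 = 34
D → I → K → F → A: 9+5+13+6 = 33
The minimum is 26 min via D → B → G → A.

26 min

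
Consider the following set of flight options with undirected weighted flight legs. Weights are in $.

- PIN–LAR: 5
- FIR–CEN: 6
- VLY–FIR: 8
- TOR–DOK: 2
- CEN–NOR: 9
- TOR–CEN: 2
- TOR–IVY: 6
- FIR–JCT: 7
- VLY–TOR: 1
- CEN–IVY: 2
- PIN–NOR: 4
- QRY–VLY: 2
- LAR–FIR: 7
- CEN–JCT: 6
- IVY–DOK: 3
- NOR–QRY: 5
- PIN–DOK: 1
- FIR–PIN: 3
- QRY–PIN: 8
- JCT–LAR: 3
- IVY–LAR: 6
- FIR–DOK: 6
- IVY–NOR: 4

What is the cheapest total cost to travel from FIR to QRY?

Candidate routes:
FIR–PIN–DOK–TOR–VLY–QRY: 3+1+2+1+2 = 9
FIR–VLY–QRY: 8+2 = 10
FIR–PIN–QRY: 3+8 = 11
The minimum is $9 via FIR–PIN–DOK–TOR–VLY–QRY.

$9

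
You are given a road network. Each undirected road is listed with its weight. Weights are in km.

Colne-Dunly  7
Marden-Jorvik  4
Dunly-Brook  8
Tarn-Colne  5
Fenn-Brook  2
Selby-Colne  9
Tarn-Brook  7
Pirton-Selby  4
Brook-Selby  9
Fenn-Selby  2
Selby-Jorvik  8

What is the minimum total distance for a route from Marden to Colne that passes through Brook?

Shortest Marden→Brook: Marden–Jorvik–Selby–Fenn–Brook = 16
Shortest Brook→Colne: Brook–Tarn–Colne = 12
Total via Brook: 16 + 12 = 28 km.

28 km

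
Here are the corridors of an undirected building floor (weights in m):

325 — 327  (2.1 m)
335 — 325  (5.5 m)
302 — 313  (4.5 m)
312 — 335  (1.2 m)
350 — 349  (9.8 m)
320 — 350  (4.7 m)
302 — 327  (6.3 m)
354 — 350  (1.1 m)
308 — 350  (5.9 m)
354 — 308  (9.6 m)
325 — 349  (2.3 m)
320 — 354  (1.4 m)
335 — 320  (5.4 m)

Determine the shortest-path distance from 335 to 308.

Candidate routes:
335 - 320 - 354 - 308: 5.4+1.4+9.6 = 16.4
335 - 320 - 350 - 354 - 308: 5.4+4.7+1.1+9.6 = 20.8
335 - 320 - 354 - 350 - 308: 5.4+1.4+1.1+5.9 = 13.8
335 - 320 - 350 - 308: 5.4+4.7+5.9 = 16
The minimum is 13.8 m via 335 - 320 - 354 - 350 - 308.

13.8 m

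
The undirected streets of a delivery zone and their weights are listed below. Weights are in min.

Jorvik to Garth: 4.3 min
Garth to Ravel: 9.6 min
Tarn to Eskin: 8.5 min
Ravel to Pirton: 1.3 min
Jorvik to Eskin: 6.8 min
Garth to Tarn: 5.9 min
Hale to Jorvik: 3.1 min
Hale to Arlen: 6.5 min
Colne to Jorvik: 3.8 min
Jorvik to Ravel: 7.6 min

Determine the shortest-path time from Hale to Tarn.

13.3 min

Running Dijkstra from Hale:
Hale: 0
Jorvik: 3.1  (via Hale)
Arlen: 6.5  (via Hale)
Colne: 6.9  (via Jorvik)
Garth: 7.4  (via Jorvik)
Eskin: 9.9  (via Jorvik)
Ravel: 10.7  (via Jorvik)
Pirton: 12  (via Ravel)
Tarn: 13.3  (via Garth)
Shortest route: Hale → Jorvik → Garth → Tarn = 13.3 min.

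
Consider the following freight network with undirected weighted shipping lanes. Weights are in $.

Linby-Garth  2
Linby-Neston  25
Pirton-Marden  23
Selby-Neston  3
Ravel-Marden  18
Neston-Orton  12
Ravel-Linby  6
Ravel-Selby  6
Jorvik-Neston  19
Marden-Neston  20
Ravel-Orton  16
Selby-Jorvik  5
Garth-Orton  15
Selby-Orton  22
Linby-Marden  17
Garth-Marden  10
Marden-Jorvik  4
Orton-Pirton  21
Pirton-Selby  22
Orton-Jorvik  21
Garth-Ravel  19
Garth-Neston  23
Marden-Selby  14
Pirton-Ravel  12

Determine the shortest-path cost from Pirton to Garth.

$20

Shortest distances from Pirton:
Pirton: 0
Ravel: 12  (via Pirton)
Linby: 18  (via Ravel)
Selby: 18  (via Ravel)
Garth: 20  (via Linby)
Shortest route: Pirton–Ravel–Linby–Garth = $20.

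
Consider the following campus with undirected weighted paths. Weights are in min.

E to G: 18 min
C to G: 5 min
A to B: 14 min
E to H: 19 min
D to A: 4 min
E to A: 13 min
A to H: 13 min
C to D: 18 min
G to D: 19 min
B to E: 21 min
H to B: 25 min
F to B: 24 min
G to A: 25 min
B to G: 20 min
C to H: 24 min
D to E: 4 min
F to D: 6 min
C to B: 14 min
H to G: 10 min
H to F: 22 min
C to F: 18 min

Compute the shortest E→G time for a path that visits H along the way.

Shortest E→H: E–H = 19
Shortest H→G: H–G = 10
Total via H: 19 + 10 = 29 min.

29 min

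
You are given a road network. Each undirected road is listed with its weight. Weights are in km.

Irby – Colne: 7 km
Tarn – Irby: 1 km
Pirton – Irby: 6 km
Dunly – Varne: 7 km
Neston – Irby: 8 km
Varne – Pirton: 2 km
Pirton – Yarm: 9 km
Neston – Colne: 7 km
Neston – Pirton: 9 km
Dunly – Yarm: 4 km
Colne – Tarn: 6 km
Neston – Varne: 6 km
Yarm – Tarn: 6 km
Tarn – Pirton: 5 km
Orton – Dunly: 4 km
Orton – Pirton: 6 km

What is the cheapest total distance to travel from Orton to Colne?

17 km

Candidate routes:
Orton - Pirton - Tarn - Colne: 6+5+6 = 17
Orton - Pirton - Irby - Colne: 6+6+7 = 19
Orton - Pirton - Irby - Tarn - Colne: 6+6+1+6 = 19
The minimum is 17 km via Orton - Pirton - Tarn - Colne.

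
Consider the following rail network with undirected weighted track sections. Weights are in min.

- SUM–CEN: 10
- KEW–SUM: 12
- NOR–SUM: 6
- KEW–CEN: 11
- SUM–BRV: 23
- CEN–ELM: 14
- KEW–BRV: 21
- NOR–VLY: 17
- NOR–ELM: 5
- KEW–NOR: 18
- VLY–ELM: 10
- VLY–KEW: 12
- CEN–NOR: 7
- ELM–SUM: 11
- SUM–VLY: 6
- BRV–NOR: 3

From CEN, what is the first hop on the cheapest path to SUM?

Enumerating some paths:
CEN - NOR - SUM: 7+6 = 13
CEN - KEW - SUM: 11+12 = 23
CEN - SUM: 10 = 10
Cheapest is CEN - SUM at 10 min.
So from CEN the first move is to SUM.

SUM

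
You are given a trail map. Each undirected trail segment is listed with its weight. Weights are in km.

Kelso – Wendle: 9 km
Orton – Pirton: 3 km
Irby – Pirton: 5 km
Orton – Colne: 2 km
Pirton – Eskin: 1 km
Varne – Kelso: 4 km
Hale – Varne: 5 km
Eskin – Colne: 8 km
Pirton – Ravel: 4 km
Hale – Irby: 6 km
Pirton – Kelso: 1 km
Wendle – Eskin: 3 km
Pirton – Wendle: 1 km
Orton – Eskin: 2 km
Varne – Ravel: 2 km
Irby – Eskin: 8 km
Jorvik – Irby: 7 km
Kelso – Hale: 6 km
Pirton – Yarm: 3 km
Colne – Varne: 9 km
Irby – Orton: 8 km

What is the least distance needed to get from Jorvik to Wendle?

13 km

Settle nodes by increasing distance from Jorvik:
Jorvik: 0
Irby: 7  (via Jorvik)
Pirton: 12  (via Irby)
Eskin: 13  (via Pirton)
Hale: 13  (via Irby)
Wendle: 13  (via Pirton)
Shortest route: Jorvik → Irby → Pirton → Wendle = 13 km.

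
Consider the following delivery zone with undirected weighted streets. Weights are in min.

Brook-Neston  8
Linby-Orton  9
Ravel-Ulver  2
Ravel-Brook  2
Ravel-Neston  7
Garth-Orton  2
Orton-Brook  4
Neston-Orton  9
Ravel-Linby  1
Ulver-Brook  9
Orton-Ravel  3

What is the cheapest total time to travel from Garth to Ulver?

Running Dijkstra from Garth:
Garth: 0
Orton: 2  (via Garth)
Ravel: 5  (via Orton)
Linby: 6  (via Ravel)
Brook: 6  (via Orton)
Ulver: 7  (via Ravel)
Shortest route: Garth → Orton → Ravel → Ulver = 7 min.

7 min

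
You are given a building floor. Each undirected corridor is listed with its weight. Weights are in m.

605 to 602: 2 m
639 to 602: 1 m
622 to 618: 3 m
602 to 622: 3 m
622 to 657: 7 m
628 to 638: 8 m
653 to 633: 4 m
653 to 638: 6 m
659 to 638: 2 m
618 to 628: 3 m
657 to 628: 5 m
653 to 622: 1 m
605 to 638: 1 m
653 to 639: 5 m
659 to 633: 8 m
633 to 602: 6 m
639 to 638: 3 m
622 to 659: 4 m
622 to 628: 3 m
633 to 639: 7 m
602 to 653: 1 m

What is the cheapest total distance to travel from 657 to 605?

Compare a few routes:
657–628–622–653–602–605: 5+3+1+1+2 = 12
657–622–653–602–605: 7+1+1+2 = 11
657–628–622–602–605: 5+3+3+2 = 13
657–622–602–605: 7+3+2 = 12
Cheapest is 657–622–653–602–605 at 11 m.

11 m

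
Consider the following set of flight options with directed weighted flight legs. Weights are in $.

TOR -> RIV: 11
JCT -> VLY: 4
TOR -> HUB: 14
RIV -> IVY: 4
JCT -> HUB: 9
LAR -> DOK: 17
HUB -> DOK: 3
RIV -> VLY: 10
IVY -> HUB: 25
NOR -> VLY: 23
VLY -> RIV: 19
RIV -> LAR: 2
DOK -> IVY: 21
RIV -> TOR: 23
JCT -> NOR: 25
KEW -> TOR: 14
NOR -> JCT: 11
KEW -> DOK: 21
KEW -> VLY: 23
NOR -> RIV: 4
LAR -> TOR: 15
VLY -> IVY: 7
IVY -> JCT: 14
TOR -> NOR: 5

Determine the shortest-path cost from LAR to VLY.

$34

Compare a few routes:
LAR - TOR - NOR - JCT - VLY: 15+5+11+4 = 35
LAR - TOR - NOR - RIV - VLY: 15+5+4+10 = 34
The minimum is $34 via LAR - TOR - NOR - RIV - VLY.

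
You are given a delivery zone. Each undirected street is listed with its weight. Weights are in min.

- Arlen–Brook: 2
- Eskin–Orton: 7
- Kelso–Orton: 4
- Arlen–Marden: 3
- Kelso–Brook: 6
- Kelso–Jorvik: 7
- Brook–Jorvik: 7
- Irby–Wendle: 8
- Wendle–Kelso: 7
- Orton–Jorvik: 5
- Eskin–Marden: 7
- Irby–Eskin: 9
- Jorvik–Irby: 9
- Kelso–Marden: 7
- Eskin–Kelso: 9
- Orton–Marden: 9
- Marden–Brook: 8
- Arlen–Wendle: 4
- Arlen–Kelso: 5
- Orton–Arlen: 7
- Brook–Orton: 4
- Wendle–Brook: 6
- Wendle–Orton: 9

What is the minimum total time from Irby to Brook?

Compare a few routes:
Irby–Wendle–Brook: 8+6 = 14
Irby–Jorvik–Orton–Brook: 9+5+4 = 18
Irby–Jorvik–Brook: 9+7 = 16
The minimum is 14 min via Irby–Wendle–Brook.

14 min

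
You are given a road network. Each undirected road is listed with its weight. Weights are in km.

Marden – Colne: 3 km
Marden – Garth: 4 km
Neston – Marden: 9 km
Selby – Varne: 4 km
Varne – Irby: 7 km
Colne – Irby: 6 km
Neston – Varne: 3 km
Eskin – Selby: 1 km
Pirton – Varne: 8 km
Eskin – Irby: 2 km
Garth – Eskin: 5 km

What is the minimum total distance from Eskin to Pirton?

Candidate routes:
Eskin–Irby–Varne–Pirton: 2+7+8 = 17
Eskin–Garth–Marden–Neston–Varne–Pirton: 5+4+9+3+8 = 29
Eskin–Irby–Colne–Marden–Neston–Varne–Pirton: 2+6+3+9+3+8 = 31
Eskin–Selby–Varne–Pirton: 1+4+8 = 13
The minimum is 13 km via Eskin–Selby–Varne–Pirton.

13 km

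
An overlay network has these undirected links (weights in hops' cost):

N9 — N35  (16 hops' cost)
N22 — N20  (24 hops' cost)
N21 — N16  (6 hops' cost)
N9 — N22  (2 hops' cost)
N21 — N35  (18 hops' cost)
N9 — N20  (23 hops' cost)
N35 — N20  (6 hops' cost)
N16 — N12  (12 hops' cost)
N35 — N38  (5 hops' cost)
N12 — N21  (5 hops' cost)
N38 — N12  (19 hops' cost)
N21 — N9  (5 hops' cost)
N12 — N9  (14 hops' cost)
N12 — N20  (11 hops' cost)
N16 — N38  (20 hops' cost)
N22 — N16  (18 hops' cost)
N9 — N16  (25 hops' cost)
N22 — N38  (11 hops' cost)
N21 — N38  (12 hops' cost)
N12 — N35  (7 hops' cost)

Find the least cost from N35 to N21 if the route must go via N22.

Best N35 to N22: N35 → N38 → N22 costing 16
Best N22 to N21: N22 → N9 → N21 costing 7
Total via N22: 16 + 7 = 23 hops' cost.

23 hops' cost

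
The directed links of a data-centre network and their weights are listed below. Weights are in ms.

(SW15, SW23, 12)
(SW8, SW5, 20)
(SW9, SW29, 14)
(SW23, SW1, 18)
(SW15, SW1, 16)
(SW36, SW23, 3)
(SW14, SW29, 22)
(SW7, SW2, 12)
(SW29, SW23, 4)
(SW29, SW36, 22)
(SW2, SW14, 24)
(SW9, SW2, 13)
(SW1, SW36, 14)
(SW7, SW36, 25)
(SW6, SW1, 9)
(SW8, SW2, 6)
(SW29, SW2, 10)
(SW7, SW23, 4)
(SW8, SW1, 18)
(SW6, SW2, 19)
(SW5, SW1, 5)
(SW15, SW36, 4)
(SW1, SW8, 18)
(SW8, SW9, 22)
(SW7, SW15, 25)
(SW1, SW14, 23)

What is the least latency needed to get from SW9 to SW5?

74 ms

Running Dijkstra from SW9:
SW9: 0
SW2: 13  (via SW9)
SW29: 14  (via SW9)
SW23: 18  (via SW29)
SW36: 36  (via SW29)
SW1: 36  (via SW23)
SW14: 37  (via SW2)
SW8: 54  (via SW1)
SW5: 74  (via SW8)
Shortest route: SW9–SW29–SW23–SW1–SW8–SW5 = 74 ms.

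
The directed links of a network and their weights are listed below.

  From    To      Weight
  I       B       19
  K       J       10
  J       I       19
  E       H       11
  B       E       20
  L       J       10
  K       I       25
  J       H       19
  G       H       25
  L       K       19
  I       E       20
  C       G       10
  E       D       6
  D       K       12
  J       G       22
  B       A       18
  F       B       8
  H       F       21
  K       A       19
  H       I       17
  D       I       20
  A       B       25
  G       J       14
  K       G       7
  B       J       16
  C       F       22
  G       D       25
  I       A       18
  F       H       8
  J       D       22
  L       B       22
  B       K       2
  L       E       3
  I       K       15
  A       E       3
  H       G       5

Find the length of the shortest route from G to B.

52

Compare a few routes:
G → H → F → B: 25+21+8 = 54
G → J → I → B: 14+19+19 = 52
G → H → I → B: 25+17+19 = 61
Cheapest is G → J → I → B at 52.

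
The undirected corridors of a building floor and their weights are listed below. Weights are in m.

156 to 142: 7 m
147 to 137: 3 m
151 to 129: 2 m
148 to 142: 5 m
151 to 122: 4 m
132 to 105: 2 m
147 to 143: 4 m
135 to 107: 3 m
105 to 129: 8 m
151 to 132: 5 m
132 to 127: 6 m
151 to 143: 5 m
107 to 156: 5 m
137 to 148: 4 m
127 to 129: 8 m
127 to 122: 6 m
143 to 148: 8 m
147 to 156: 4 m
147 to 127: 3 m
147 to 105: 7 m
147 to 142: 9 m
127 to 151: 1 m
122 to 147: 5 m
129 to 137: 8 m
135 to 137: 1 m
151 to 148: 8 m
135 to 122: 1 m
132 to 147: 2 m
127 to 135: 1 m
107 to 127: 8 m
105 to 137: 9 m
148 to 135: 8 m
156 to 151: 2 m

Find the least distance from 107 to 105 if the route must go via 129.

15 m

Shortest 107→129: 107 → 135 → 127 → 151 → 129 = 7
Best 129 to 105: 129 → 105 costing 8
Total via 129: 7 + 8 = 15 m.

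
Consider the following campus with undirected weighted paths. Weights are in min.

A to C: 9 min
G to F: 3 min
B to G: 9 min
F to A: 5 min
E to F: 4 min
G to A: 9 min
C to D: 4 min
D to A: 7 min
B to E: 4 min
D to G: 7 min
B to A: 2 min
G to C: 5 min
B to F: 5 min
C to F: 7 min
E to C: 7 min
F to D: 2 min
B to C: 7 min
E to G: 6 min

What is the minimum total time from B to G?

8 min

Shortest distances from B:
B: 0
A: 2  (via B)
E: 4  (via B)
F: 5  (via B)
C: 7  (via B)
D: 7  (via F)
G: 8  (via F)
Shortest route: B–F–G = 8 min.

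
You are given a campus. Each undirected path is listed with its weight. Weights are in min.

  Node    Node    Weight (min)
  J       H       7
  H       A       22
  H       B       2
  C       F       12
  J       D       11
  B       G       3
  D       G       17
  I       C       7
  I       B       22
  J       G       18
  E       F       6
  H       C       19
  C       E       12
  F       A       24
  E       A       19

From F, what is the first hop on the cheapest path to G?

Enumerating some paths:
F - C - I - B - G: 12+7+22+3 = 44
F - E - C - H - B - G: 6+12+19+2+3 = 42
F - C - H - B - G: 12+19+2+3 = 36
The minimum is 36 min via F - C - H - B - G.
So from F the first move is to C.

C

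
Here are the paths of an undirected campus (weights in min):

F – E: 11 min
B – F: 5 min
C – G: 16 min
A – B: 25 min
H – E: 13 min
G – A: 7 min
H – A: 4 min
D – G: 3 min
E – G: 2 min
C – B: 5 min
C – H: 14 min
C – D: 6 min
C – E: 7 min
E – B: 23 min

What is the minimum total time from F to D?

16 min

Candidate routes:
F–E–C–D: 11+7+6 = 24
F–B–C–D: 5+5+6 = 16
F–B–C–E–G–D: 5+5+7+2+3 = 22
The minimum is 16 min via F–B–C–D.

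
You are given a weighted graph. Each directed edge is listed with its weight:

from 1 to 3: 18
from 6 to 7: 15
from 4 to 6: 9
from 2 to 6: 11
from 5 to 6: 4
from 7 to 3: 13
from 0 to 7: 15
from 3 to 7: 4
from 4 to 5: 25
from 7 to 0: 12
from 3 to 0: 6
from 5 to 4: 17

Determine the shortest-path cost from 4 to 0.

Enumerating some paths:
4 → 5 → 6 → 7 → 0: 25+4+15+12 = 56
4 → 6 → 7 → 0: 9+15+12 = 36
4 → 6 → 7 → 3 → 0: 9+15+13+6 = 43
4 → 5 → 6 → 7 → 3 → 0: 25+4+15+13+6 = 63
The minimum is 36 via 4 → 6 → 7 → 0.

36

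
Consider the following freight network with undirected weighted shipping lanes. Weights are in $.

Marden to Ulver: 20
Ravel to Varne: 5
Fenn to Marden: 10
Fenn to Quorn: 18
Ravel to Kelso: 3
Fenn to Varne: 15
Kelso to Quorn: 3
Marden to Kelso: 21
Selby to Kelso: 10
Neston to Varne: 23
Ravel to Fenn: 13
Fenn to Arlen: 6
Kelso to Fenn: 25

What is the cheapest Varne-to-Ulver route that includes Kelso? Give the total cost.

$49

Best Varne to Kelso: Varne → Ravel → Kelso costing 8
Best Kelso to Ulver: Kelso → Marden → Ulver costing 41
Total via Kelso: 8 + 41 = $49.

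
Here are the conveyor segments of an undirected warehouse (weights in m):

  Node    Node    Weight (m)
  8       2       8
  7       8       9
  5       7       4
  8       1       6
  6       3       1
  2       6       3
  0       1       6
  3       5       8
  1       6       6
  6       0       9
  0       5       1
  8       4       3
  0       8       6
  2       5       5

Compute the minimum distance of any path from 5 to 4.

Settle nodes by increasing distance from 5:
5: 0
0: 1  (via 5)
7: 4  (via 5)
2: 5  (via 5)
1: 7  (via 0)
8: 7  (via 0)
3: 8  (via 5)
6: 8  (via 2)
4: 10  (via 8)
Shortest route: 5–0–8–4 = 10 m.

10 m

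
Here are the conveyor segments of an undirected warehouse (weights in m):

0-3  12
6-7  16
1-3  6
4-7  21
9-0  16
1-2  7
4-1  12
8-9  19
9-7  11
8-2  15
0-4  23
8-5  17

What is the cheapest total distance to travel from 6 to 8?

Shortest distances from 6:
6: 0
7: 16  (via 6)
9: 27  (via 7)
4: 37  (via 7)
0: 43  (via 9)
8: 46  (via 9)
Shortest route: 6 → 7 → 9 → 8 = 46 m.

46 m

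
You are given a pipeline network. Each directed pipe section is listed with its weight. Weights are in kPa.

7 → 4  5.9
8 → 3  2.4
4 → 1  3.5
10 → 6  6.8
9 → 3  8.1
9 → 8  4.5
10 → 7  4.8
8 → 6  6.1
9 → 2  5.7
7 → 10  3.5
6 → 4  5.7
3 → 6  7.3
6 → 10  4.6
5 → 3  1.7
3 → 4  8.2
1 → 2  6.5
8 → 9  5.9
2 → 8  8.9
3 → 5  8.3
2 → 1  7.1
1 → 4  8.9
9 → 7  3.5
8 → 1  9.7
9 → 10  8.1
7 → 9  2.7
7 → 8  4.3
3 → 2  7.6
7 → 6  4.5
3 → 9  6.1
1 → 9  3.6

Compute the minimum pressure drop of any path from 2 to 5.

19.6 kPa

Running Dijkstra from 2:
2: 0
1: 7.1  (via 2)
8: 8.9  (via 2)
9: 10.7  (via 1)
3: 11.3  (via 8)
7: 14.2  (via 9)
6: 15  (via 8)
4: 16  (via 1)
10: 17.7  (via 7)
5: 19.6  (via 3)
Shortest route: 2–8–3–5 = 19.6 kPa.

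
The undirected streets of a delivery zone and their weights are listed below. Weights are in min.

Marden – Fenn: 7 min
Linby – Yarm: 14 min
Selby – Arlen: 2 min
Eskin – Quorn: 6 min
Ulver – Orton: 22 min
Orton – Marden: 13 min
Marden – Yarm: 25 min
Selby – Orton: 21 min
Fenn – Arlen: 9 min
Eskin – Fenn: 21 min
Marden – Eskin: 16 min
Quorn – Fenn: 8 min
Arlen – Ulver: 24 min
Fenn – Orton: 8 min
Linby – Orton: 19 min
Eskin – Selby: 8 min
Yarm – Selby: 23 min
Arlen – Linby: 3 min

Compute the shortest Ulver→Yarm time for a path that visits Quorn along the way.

71 min

Best Ulver to Quorn: Ulver–Orton–Fenn–Quorn costing 38
Best Quorn to Yarm: Quorn–Eskin–Selby–Arlen–Linby–Yarm costing 33
Total via Quorn: 38 + 33 = 71 min.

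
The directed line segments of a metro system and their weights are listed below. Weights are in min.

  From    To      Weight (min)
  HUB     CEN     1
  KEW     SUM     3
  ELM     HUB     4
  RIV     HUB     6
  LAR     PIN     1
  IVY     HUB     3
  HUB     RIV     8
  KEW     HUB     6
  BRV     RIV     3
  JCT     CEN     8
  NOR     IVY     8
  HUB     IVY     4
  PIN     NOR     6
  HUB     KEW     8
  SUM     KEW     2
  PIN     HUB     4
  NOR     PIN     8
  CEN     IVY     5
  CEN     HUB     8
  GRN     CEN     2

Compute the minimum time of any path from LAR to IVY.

Compare a few routes:
LAR - PIN - NOR - IVY: 1+6+8 = 15
LAR - PIN - HUB - CEN - IVY: 1+4+1+5 = 11
LAR - PIN - HUB - IVY: 1+4+4 = 9
The minimum is 9 min via LAR - PIN - HUB - IVY.

9 min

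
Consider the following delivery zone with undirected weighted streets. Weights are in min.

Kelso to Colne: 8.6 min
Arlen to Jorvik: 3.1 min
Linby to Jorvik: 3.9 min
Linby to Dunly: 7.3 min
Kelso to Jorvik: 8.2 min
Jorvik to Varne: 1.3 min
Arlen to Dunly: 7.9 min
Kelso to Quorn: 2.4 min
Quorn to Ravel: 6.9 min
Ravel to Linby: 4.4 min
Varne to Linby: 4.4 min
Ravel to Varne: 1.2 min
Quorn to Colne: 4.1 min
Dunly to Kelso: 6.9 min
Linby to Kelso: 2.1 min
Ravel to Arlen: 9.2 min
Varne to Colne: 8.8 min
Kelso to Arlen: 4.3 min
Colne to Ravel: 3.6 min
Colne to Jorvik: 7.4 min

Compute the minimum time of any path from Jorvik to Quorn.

Settle nodes by increasing distance from Jorvik:
Jorvik: 0
Varne: 1.3  (via Jorvik)
Ravel: 2.5  (via Varne)
Arlen: 3.1  (via Jorvik)
Linby: 3.9  (via Jorvik)
Kelso: 6  (via Linby)
Colne: 6.1  (via Ravel)
Quorn: 8.4  (via Kelso)
Shortest route: Jorvik–Linby–Kelso–Quorn = 8.4 min.

8.4 min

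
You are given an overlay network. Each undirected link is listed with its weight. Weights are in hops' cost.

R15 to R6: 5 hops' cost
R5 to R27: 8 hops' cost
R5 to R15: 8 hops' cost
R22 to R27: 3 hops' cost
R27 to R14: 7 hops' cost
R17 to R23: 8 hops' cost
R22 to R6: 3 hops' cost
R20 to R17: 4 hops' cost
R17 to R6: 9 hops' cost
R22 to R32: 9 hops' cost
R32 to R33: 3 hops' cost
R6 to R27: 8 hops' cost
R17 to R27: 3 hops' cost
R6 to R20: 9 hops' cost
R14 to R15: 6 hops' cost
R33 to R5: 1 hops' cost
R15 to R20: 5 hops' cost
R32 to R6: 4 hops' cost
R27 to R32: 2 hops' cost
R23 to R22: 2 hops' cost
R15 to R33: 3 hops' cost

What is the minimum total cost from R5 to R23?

Running Dijkstra from R5:
R5: 0
R33: 1  (via R5)
R15: 4  (via R33)
R32: 4  (via R33)
R27: 6  (via R32)
R6: 8  (via R32)
R22: 9  (via R27)
R20: 9  (via R15)
R17: 9  (via R27)
R14: 10  (via R15)
R23: 11  (via R22)
Shortest route: R5–R33–R32–R27–R22–R23 = 11 hops' cost.

11 hops' cost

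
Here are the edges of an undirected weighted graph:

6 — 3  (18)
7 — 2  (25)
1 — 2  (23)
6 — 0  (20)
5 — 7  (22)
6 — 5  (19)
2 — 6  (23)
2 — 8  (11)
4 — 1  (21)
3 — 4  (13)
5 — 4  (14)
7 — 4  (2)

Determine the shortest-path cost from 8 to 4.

Running Dijkstra from 8:
8: 0
2: 11  (via 8)
1: 34  (via 2)
6: 34  (via 2)
7: 36  (via 2)
4: 38  (via 7)
Shortest route: 8 → 2 → 7 → 4 = 38.

38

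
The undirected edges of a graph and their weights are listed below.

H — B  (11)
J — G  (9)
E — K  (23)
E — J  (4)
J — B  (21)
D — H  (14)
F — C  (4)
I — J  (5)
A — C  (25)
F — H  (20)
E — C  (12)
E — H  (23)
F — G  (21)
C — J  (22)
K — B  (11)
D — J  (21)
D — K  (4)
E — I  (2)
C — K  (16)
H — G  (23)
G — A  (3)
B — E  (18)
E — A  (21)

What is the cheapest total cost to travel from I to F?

Candidate routes:
I–E–C–F: 2+12+4 = 18
I–J–E–C–F: 5+4+12+4 = 25
I–J–C–F: 5+22+4 = 31
The minimum is 18 via I–E–C–F.

18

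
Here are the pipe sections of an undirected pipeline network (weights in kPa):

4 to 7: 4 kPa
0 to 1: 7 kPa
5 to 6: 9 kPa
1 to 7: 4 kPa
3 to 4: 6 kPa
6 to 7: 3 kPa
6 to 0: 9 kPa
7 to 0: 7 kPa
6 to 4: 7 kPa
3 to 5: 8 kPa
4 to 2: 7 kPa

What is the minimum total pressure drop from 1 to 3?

Compare a few routes:
1–7–6–4–3: 4+3+7+6 = 20
1–7–4–3: 4+4+6 = 14
1–0–7–4–3: 7+7+4+6 = 24
1–7–6–5–3: 4+3+9+8 = 24
The minimum is 14 kPa via 1–7–4–3.

14 kPa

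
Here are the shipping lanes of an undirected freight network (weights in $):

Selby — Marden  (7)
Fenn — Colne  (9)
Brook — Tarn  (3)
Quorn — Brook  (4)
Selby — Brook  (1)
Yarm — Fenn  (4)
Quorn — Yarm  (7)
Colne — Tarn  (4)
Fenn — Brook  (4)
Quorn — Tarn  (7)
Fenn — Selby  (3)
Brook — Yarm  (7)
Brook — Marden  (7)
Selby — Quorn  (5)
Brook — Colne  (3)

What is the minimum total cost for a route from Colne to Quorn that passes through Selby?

$9

Best Colne to Selby: Colne–Brook–Selby costing 4
Best Selby to Quorn: Selby–Quorn costing 5
Total via Selby: 4 + 5 = $9.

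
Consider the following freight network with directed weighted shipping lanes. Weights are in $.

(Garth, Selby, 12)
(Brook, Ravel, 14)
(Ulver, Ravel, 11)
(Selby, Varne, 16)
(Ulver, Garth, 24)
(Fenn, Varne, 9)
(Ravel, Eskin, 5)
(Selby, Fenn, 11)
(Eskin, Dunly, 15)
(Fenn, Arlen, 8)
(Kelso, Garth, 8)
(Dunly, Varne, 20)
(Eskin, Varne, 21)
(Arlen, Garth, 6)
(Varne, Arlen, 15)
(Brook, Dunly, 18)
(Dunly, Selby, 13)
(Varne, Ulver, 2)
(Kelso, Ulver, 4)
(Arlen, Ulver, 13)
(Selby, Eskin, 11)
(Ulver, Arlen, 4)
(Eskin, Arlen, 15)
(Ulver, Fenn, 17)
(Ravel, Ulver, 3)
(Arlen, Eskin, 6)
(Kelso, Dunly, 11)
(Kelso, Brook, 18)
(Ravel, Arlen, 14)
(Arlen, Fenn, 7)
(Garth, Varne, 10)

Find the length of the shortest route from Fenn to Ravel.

$22

Settle nodes by increasing distance from Fenn:
Fenn: 0
Arlen: 8  (via Fenn)
Varne: 9  (via Fenn)
Ulver: 11  (via Varne)
Eskin: 14  (via Arlen)
Garth: 14  (via Arlen)
Ravel: 22  (via Ulver)
Shortest route: Fenn → Varne → Ulver → Ravel = $22.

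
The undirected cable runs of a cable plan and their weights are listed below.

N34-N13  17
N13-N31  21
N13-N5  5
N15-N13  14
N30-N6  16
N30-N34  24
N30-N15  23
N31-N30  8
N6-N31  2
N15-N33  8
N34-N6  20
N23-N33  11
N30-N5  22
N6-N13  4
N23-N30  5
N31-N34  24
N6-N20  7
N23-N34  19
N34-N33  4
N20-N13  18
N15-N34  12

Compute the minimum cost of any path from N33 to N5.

Candidate routes:
N33 → N15 → N13 → N5: 8+14+5 = 27
N33 → N34 → N13 → N5: 4+17+5 = 26
N33 → N23 → N30 → N31 → N6 → N13 → N5: 11+5+8+2+4+5 = 35
N33 → N34 → N6 → N13 → N5: 4+20+4+5 = 33
The minimum is 26 via N33 → N34 → N13 → N5.

26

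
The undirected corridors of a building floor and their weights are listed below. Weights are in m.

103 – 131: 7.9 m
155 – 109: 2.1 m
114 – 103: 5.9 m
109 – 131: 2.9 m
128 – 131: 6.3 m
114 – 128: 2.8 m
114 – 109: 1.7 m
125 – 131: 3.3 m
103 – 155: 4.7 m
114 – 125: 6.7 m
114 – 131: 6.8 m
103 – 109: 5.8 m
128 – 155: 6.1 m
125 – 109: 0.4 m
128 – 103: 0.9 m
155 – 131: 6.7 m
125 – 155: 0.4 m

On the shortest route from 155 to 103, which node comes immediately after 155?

Enumerating some paths:
155 → 128 → 103: 6.1+0.9 = 7
155 → 125 → 109 → 114 → 128 → 103: 0.4+0.4+1.7+2.8+0.9 = 6.2
155 → 125 → 109 → 103: 0.4+0.4+5.8 = 6.6
155 → 103: 4.7 = 4.7
The minimum is 4.7 m via 155 → 103.
So from 155 the first move is to 103.

103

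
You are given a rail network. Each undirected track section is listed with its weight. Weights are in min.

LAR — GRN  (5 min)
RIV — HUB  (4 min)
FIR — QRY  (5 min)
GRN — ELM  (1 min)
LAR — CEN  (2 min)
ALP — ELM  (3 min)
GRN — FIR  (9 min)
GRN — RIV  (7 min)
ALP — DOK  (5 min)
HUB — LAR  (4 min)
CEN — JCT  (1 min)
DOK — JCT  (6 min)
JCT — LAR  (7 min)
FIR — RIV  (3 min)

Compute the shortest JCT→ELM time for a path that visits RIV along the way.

Best JCT to RIV: JCT–CEN–LAR–HUB–RIV costing 11
Shortest RIV→ELM: RIV–GRN–ELM = 8
Total via RIV: 11 + 8 = 19 min.

19 min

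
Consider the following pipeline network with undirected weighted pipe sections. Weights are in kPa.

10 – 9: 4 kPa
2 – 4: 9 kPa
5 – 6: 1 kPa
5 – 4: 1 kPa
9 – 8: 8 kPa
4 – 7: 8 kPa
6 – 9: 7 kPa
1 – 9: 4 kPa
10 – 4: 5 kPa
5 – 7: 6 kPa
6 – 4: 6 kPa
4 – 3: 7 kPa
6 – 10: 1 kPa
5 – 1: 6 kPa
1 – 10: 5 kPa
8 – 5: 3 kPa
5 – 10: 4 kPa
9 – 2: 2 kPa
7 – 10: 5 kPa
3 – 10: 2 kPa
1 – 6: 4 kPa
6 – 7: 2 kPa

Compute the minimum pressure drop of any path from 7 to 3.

Candidate routes:
7–6–10–3: 2+1+2 = 5
7–10–3: 5+2 = 7
7–6–5–10–3: 2+1+4+2 = 9
The minimum is 5 kPa via 7–6–10–3.

5 kPa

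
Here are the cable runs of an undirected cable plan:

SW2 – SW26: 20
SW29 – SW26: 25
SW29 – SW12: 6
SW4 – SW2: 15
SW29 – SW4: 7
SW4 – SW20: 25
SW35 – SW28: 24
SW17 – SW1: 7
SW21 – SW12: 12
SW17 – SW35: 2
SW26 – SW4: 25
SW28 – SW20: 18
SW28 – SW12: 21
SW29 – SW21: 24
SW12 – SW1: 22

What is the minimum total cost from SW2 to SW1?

Candidate routes:
SW2–SW4–SW29–SW21–SW12–SW1: 15+7+24+12+22 = 80
SW2–SW26–SW4–SW29–SW12–SW1: 20+25+7+6+22 = 80
SW2–SW4–SW29–SW12–SW1: 15+7+6+22 = 50
SW2–SW26–SW29–SW12–SW1: 20+25+6+22 = 73
Cheapest is SW2–SW4–SW29–SW12–SW1 at 50.

50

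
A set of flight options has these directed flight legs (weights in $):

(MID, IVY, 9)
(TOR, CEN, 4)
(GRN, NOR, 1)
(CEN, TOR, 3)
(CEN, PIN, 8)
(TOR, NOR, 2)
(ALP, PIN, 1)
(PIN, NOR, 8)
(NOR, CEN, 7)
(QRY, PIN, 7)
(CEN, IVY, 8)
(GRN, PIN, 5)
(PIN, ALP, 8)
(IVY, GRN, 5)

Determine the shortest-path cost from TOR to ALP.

Shortest distances from TOR:
TOR: 0
NOR: 2  (via TOR)
CEN: 4  (via TOR)
IVY: 12  (via CEN)
PIN: 12  (via CEN)
GRN: 17  (via IVY)
ALP: 20  (via PIN)
Shortest route: TOR–CEN–PIN–ALP = $20.

$20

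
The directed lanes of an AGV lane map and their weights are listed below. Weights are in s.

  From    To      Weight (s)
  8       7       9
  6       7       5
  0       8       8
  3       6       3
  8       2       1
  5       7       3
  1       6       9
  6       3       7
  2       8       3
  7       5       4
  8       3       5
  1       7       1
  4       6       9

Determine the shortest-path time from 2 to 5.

16 s

Shortest distances from 2:
2: 0
8: 3  (via 2)
3: 8  (via 8)
6: 11  (via 3)
7: 12  (via 8)
5: 16  (via 7)
Shortest route: 2–8–7–5 = 16 s.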